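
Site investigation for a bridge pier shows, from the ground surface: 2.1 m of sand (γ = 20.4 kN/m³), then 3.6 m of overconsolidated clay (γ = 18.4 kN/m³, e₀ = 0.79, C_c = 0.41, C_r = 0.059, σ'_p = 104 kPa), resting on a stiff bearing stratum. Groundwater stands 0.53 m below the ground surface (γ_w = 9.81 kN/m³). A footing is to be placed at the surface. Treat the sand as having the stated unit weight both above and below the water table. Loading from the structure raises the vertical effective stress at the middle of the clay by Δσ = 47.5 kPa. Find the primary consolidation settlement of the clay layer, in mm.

S_c ≈ 38.4 mm

Mid-depth of clay below the ground surface: z = 2.1 + 3.6/2 = 3.9 m.
Total vertical stress at mid-clay: σ_v = 20.4×2.1 + 18.4×1.8 = 75.96 kPa.
Pore pressure: u = 9.81×(3.9 − 0.53) = 33.06 kPa.
Initial effective stress: σ'_0 = σ_v − u = 75.96 − 33.06 = 42.9 kPa.
Final effective stress: σ'_f = 42.9 + 47.5 = 90.4 kPa.
σ'_f = 90.4 ≤ σ'_p = 104 kPa, so the clay remains overconsolidated and only the recompression index applies:
S_c = C_r·H/(1+e₀)·log₁₀(σ'_f/σ'_0) = 0.059×3.6/1.79×log₁₀(90.4/42.9)
    = 0.11866 × 0.32371 = 0.03841 m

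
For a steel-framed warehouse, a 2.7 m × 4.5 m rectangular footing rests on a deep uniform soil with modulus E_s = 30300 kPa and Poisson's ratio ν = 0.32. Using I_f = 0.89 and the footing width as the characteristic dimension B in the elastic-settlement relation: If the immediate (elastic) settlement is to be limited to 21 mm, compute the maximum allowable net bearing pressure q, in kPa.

S_e = q·B·(1−ν²)/E_s · I_f  ⇒  q = S_e·E_s / (B·(1−ν²)·I_f).
q = 0.021 × 30300 / (2.7 × 0.8976 × 0.89) = 295 kPa

q ≈ 295 kPa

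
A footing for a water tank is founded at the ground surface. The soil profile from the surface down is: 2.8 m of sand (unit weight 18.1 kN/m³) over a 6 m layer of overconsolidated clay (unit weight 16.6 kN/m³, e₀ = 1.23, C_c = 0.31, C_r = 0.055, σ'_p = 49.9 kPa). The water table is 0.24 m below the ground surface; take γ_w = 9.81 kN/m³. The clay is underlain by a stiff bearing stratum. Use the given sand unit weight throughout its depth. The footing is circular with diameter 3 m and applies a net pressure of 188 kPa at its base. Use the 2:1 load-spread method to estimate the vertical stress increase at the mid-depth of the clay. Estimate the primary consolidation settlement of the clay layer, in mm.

S_c ≈ 116 mm

Mid-depth of clay below the ground surface: z = 2.8 + 6/2 = 5.8 m.
Total vertical stress at mid-clay: σ_v = 18.1×2.8 + 16.6×3 = 100.48 kPa.
Pore pressure: u = 9.81×(5.8 − 0.24) = 54.544 kPa.
Initial effective stress: σ'_0 = σ_v − u = 100.48 − 54.544 = 45.936 kPa.
Stress increase at mid-clay by the 2:1 spreading method:
Δσ ≈ qD²/(D+z)² = 188×3²/(3+5.8)² = 21.849 kPa
Final effective stress: σ'_f = 45.936 + 21.849 = 67.785 kPa.
σ'_f = 67.785 > σ'_p = 49.9 kPa, so the stress path crosses the preconsolidation pressure — recompression up to σ'_p, then virgin compression beyond:
S_c = H/(1+e₀)·[C_r·log₁₀(σ'_p/σ'_0) + C_c·log₁₀(σ'_f/σ'_p)]
    = 6/2.23 × [0.055×log₁₀(49.9/45.936) + 0.31×log₁₀(67.785/49.9)]
    = 2.6906 × [0.0019771 + 0.04124] = 0.1163 m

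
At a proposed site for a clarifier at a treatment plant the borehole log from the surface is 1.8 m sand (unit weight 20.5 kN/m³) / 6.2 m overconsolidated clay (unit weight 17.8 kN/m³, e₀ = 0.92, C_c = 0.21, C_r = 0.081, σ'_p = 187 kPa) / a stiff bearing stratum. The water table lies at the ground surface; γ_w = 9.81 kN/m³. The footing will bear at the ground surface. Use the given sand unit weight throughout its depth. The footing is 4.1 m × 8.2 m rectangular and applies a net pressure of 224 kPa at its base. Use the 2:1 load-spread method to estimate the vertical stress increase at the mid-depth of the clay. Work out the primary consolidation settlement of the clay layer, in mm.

S_c ≈ 102 mm

Mid-depth of clay below the ground surface: z = 1.8 + 6.2/2 = 4.9 m.
Total vertical stress at mid-clay: σ_v = 20.5×1.8 + 17.8×3.1 = 92.08 kPa.
Pore pressure: u = 9.81×(4.9 − 0) = 48.069 kPa.
Initial effective stress: σ'_0 = σ_v − u = 92.08 − 48.069 = 44.011 kPa.
Stress increase at mid-clay by the 2:1 spreading method:
Δσ = qBL/((B+z)(L+z)) = 224×4.1×8.2/((4.1+4.9)(8.2+4.9)) = 63.875 kPa
Final effective stress: σ'_f = 44.011 + 63.875 = 107.89 kPa.
σ'_f = 107.89 ≤ σ'_p = 187 kPa, so the clay remains overconsolidated and only the recompression index applies:
S_c = C_r·H/(1+e₀)·log₁₀(σ'_f/σ'_0) = 0.081×6.2/1.92×log₁₀(107.89/44.011)
    = 0.26157 × 0.38942 = 0.1019 m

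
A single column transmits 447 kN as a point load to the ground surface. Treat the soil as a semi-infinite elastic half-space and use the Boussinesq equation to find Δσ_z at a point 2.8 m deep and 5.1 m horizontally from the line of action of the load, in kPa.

Δσ_z ≈ 0.703 kPa

Boussinesq vertical stress below a point load on an elastic half-space:
Δσ_z = 3P/(2πz²) · [1 + (r/z)²]^(−5/2)
r/z = 5.1/2.8 = 1.8214; [1+(r/z)²]^(−5/2) = 0.025816.
Δσ_z = 3×447/(2π×2.8²) × 0.025816 = 27.223 × 0.025816 = 0.7028 kPa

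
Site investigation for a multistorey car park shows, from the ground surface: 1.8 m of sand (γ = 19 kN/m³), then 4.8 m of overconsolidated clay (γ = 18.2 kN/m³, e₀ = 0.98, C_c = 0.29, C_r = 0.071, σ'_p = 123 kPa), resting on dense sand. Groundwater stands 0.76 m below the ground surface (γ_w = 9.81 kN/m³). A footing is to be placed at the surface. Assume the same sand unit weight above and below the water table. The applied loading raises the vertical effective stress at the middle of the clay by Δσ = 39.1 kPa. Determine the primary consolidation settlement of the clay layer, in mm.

Mid-depth of clay below the ground surface: z = 1.8 + 4.8/2 = 4.2 m.
Total vertical stress at mid-clay: σ_v = 19×1.8 + 18.2×2.4 = 77.88 kPa.
Pore pressure: u = 9.81×(4.2 − 0.76) = 33.746 kPa.
Initial effective stress: σ'_0 = σ_v − u = 77.88 − 33.746 = 44.134 kPa.
Final effective stress: σ'_f = 44.134 + 39.1 = 83.234 kPa.
σ'_f = 83.234 ≤ σ'_p = 123 kPa, so the clay remains overconsolidated and only the recompression index applies:
S_c = C_r·H/(1+e₀)·log₁₀(σ'_f/σ'_0) = 0.071×4.8/1.98×log₁₀(83.234/44.134)
    = 0.17212 × 0.27553 = 0.04742 m

S_c ≈ 47.4 mm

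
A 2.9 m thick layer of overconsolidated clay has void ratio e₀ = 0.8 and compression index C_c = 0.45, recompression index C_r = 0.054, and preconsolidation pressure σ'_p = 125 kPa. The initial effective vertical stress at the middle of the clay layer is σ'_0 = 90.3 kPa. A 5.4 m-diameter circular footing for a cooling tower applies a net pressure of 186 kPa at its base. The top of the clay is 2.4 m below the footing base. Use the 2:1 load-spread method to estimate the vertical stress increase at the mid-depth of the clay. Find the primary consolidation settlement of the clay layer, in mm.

Mid-depth of clay below the footing base: z = 2.4 + 2.9/2 = 3.85 m.
Stress increase at mid-clay by the 2:1 spreading method:
Δσ ≈ qD²/(D+z)² = 186×5.4²/(5.4+3.85)² = 63.389 kPa
Final effective stress: σ'_f = 90.3 + 63.389 = 153.69 kPa.
σ'_f = 153.69 > σ'_p = 125 kPa, so the stress path crosses the preconsolidation pressure — recompression up to σ'_p, then virgin compression beyond:
S_c = H/(1+e₀)·[C_r·log₁₀(σ'_p/σ'_0) + C_c·log₁₀(σ'_f/σ'_p)]
    = 2.9/1.8 × [0.054×log₁₀(125/90.3) + 0.45×log₁₀(153.69/125)]
    = 1.6111 × [0.007626 + 0.040381] = 0.07734 m

S_c ≈ 77.3 mm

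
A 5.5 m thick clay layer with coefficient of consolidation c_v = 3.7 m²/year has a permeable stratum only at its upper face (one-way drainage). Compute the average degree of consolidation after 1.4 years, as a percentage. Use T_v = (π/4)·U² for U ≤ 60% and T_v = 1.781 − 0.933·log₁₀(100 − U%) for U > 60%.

Drainage path length: H_d = H = 5.5 m (single drainage).
T_v = c_v·t/H_d² = 3.7×1.4/5.5² = 0.17124.
T_v = 0.17124 corresponds to the U ≤ 60% branch:
U = √(4T_v/π) = 0.4669

U ≈ 46.7 %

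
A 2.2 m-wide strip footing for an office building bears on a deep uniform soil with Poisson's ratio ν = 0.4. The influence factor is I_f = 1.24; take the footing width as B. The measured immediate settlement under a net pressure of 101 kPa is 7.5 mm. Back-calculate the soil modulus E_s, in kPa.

E_s ≈ 30900 kPa

S_e = q·B·(1−ν²)/E_s · I_f  ⇒  E_s = q·B·(1−ν²)·I_f / S_e.
E_s = 101 × 2.2 × 0.84 × 1.24 / 0.0075 = 30860 kPa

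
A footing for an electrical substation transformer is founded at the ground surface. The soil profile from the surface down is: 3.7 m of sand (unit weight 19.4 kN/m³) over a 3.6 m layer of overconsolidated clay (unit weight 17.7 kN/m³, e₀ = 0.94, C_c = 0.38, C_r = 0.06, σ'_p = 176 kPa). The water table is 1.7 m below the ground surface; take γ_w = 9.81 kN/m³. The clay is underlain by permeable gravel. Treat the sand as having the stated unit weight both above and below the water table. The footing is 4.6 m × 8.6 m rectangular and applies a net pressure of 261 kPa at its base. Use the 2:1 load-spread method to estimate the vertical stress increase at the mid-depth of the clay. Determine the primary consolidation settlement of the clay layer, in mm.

Mid-depth of clay below the ground surface: z = 3.7 + 3.6/2 = 5.5 m.
Total vertical stress at mid-clay: σ_v = 19.4×3.7 + 17.7×1.8 = 103.64 kPa.
Pore pressure: u = 9.81×(5.5 − 1.7) = 37.278 kPa.
Initial effective stress: σ'_0 = σ_v − u = 103.64 − 37.278 = 66.362 kPa.
Stress increase at mid-clay by the 2:1 spreading method:
Δσ = qBL/((B+z)(L+z)) = 261×4.6×8.6/((4.6+5.5)(8.6+5.5)) = 72.503 kPa
Final effective stress: σ'_f = 66.362 + 72.503 = 138.87 kPa.
σ'_f = 138.87 ≤ σ'_p = 176 kPa, so the clay remains overconsolidated and only the recompression index applies:
S_c = C_r·H/(1+e₀)·log₁₀(σ'_f/σ'_0) = 0.06×3.6/1.94×log₁₀(138.87/66.362)
    = 0.11134 × 0.32069 = 0.03571 m

S_c ≈ 35.7 mm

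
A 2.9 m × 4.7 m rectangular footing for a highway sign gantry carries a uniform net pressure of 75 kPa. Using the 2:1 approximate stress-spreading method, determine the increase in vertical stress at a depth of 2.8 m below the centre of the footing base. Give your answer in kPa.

Δσ_z ≈ 23.9 kPa

By the 2:1 method the load spreads at 1 horizontal : 2 vertical, so at depth z the loaded area has grown by z in each plan dimension:
Δσ = qBL/((B+z)(L+z)) = 75×2.9×4.7/((2.9+2.8)(4.7+2.8)) = 23.912 kPa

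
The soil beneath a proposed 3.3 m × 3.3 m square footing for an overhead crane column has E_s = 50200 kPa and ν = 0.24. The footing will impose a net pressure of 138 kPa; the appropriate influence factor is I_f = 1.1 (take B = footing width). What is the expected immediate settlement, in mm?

S_e ≈ 9.4 mm

Immediate (elastic) settlement: S_e = q·B·(1−ν²)/E_s · I_f.
S_e = 138 × 3.3 × (1 − 0.24²) / 50200 × 1.1
    = 138 × 3.3 × 0.9424 / 50200 × 1.1
    = 0.009404 m = 9.404 mm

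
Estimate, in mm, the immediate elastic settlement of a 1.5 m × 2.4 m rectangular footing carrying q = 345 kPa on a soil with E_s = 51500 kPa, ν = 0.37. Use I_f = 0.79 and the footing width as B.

Immediate (elastic) settlement: S_e = q·B·(1−ν²)/E_s · I_f.
S_e = 345 × 1.5 × (1 − 0.37²) / 51500 × 0.79
    = 345 × 1.5 × 0.8631 / 51500 × 0.79
    = 0.006852 m = 6.852 mm

S_e ≈ 6.85 mm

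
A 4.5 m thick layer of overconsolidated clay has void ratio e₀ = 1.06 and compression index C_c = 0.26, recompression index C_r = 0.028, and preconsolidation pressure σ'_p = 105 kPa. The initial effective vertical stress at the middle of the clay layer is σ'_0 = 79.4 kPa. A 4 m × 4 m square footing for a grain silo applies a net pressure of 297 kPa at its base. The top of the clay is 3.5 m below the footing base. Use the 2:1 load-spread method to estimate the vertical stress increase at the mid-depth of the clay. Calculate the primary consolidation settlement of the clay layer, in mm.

S_c ≈ 58.9 mm

Mid-depth of clay below the footing base: z = 3.5 + 4.5/2 = 5.75 m.
Stress increase at mid-clay by the 2:1 spreading method:
Δσ = qBL/((B+z)(L+z)) = 297×4×4/((4+5.75)(4+5.75)) = 49.988 kPa
Final effective stress: σ'_f = 79.4 + 49.988 = 129.39 kPa.
σ'_f = 129.39 > σ'_p = 105 kPa, so the stress path crosses the preconsolidation pressure — recompression up to σ'_p, then virgin compression beyond:
S_c = H/(1+e₀)·[C_r·log₁₀(σ'_p/σ'_0) + C_c·log₁₀(σ'_f/σ'_p)]
    = 4.5/2.06 × [0.028×log₁₀(105/79.4) + 0.26×log₁₀(129.39/105)]
    = 2.1845 × [0.0033983 + 0.023585] = 0.05895 m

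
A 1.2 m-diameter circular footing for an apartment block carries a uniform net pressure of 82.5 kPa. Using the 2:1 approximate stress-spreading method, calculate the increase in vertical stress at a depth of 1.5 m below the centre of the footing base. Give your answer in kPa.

By the 2:1 method the load spreads at 1 horizontal : 2 vertical, so at depth z the loaded area has grown by z in each plan dimension:
Δσ ≈ qD²/(D+z)² = 82.5×1.2²/(1.2+1.5)² = 16.296 kPa

Δσ_z ≈ 16.3 kPa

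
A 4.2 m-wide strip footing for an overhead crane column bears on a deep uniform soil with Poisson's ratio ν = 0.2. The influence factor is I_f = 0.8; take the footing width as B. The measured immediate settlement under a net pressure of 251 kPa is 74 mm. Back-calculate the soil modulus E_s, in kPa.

E_s ≈ 10900 kPa

S_e = q·B·(1−ν²)/E_s · I_f  ⇒  E_s = q·B·(1−ν²)·I_f / S_e.
E_s = 251 × 4.2 × 0.96 × 0.8 / 0.074 = 10940 kPa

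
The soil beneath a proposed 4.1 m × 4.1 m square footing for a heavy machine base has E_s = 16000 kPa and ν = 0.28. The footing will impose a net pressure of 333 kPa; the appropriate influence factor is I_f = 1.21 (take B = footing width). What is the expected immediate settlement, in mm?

S_e ≈ 95.2 mm

Immediate (elastic) settlement: S_e = q·B·(1−ν²)/E_s · I_f.
S_e = 333 × 4.1 × (1 − 0.28²) / 16000 × 1.21
    = 333 × 4.1 × 0.9216 / 16000 × 1.21
    = 0.09516 m = 95.16 mm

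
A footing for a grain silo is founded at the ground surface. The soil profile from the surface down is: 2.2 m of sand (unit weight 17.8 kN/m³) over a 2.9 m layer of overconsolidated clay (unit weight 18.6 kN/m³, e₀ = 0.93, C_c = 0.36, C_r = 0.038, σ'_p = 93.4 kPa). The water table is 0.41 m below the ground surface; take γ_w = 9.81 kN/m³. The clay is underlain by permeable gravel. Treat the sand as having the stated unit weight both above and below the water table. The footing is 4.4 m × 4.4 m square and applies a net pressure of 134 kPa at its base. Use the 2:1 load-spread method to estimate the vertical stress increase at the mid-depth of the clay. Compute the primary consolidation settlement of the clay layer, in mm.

Mid-depth of clay below the ground surface: z = 2.2 + 2.9/2 = 3.65 m.
Total vertical stress at mid-clay: σ_v = 17.8×2.2 + 18.6×1.45 = 66.13 kPa.
Pore pressure: u = 9.81×(3.65 − 0.41) = 31.784 kPa.
Initial effective stress: σ'_0 = σ_v − u = 66.13 − 31.784 = 34.346 kPa.
Stress increase at mid-clay by the 2:1 spreading method:
Δσ = qBL/((B+z)(L+z)) = 134×4.4×4.4/((4.4+3.65)(4.4+3.65)) = 40.033 kPa
Final effective stress: σ'_f = 34.346 + 40.033 = 74.379 kPa.
σ'_f = 74.379 ≤ σ'_p = 93.4 kPa, so the clay remains overconsolidated and only the recompression index applies:
S_c = C_r·H/(1+e₀)·log₁₀(σ'_f/σ'_0) = 0.038×2.9/1.93×log₁₀(74.379/34.346)
    = 0.057099 × 0.33557 = 0.01916 m

S_c ≈ 19.2 mm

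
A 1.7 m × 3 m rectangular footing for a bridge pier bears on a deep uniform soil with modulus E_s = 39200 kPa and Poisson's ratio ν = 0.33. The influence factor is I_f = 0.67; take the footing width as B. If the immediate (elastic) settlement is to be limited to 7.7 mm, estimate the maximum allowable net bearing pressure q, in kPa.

S_e = q·B·(1−ν²)/E_s · I_f  ⇒  q = S_e·E_s / (B·(1−ν²)·I_f).
q = 0.0077 × 39200 / (1.7 × 0.8911 × 0.67) = 297.4 kPa

q ≈ 297 kPa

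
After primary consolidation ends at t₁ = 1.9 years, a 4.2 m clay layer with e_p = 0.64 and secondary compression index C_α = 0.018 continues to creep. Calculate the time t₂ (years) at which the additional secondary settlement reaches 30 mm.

t₂ ≈ 8.5 years

S_s = C_α·H/(1+e_p)·log₁₀(t₂/t₁) ⇒ log₁₀(t₂/t₁) = S_s·(1+e_p)/(C_α·H).
log₁₀(t₂/t₁) = 0.03 × (1+0.64) / (0.018×4.2) = 0.6508
t₂ = t₁ × 10^0.6508 = 1.9 × 4.475 = 8.503 years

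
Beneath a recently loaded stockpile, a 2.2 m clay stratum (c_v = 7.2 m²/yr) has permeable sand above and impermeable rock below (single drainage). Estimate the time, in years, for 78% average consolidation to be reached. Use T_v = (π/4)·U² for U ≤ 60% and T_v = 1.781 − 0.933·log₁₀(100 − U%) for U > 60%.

t ≈ 0.355 years

Drainage path length: H_d = H = 2.2 m (single drainage).
U > 60%: T_v = 1.781 − 0.933·log₁₀(100 − 78) = 0.52852.
t = T_v·H_d²/c_v = 0.52852×2.2²/7.2 = 0.3553 years.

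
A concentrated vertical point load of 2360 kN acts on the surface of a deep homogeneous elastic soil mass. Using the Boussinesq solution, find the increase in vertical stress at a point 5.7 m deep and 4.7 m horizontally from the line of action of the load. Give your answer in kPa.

Boussinesq vertical stress below a point load on an elastic half-space:
Δσ_z = 3P/(2πz²) · [1 + (r/z)²]^(−5/2)
r/z = 4.7/5.7 = 0.82456; [1+(r/z)²]^(−5/2) = 0.27339.
Δσ_z = 3×2360/(2π×5.7²) × 0.27339 = 34.682 × 0.27339 = 9.482 kPa

Δσ_z ≈ 9.48 kPa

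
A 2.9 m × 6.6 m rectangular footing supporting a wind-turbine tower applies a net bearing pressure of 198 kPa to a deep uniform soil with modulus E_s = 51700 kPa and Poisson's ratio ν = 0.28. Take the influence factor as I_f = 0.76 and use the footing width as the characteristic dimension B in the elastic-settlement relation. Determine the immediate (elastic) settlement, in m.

S_e ≈ 0.00778 m

Immediate (elastic) settlement: S_e = q·B·(1−ν²)/E_s · I_f.
S_e = 198 × 2.9 × (1 − 0.28²) / 51700 × 0.76
    = 198 × 2.9 × 0.9216 / 51700 × 0.76
    = 0.007779 m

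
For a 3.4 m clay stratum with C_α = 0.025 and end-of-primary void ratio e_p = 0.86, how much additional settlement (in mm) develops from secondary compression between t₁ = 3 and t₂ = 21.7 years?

Secondary compression: S_s = C_α·H/(1+e_p)·log₁₀(t₂/t₁)
S_s = 0.025×3.4/(1+0.86)×log₁₀(21.7/3)
    = 0.0457 × 0.8593 = 0.03927 m

S_s ≈ 39.3 mm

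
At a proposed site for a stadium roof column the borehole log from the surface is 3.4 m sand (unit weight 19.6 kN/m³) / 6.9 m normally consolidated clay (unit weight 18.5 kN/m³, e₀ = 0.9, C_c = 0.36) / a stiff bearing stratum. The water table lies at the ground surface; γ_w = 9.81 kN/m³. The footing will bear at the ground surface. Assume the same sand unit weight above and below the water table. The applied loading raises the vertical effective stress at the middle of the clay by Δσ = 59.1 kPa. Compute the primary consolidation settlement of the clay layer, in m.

Mid-depth of clay below the ground surface: z = 3.4 + 6.9/2 = 6.85 m.
Total vertical stress at mid-clay: σ_v = 19.6×3.4 + 18.5×3.45 = 130.47 kPa.
Pore pressure: u = 9.81×(6.85 − 0) = 67.198 kPa.
Initial effective stress: σ'_0 = σ_v − u = 130.47 − 67.198 = 63.272 kPa.
Final effective stress: σ'_f = σ'_0 + Δσ = 63.272 + 59.1 = 122.37 kPa.
Normally consolidated clay, so the full stress increment lies on the virgin compression line:
S_c = C_c·H/(1+e₀)·log₁₀(σ'_f/σ'_0) = 0.36×6.9/(1+0.9)×log₁₀(122.37/63.272)
    = 1.3074 × 0.28646 = 0.3745 m

S_c ≈ 0.375 m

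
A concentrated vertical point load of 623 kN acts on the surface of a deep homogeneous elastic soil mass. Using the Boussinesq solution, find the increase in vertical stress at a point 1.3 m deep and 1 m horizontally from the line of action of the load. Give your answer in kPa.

Δσ_z ≈ 55.1 kPa

Boussinesq vertical stress below a point load on an elastic half-space:
Δσ_z = 3P/(2πz²) · [1 + (r/z)²]^(−5/2)
r/z = 1/1.3 = 0.76923; [1+(r/z)²]^(−5/2) = 0.31285.
Δσ_z = 3×623/(2π×1.3²) × 0.31285 = 176.01 × 0.31285 = 55.06 kPa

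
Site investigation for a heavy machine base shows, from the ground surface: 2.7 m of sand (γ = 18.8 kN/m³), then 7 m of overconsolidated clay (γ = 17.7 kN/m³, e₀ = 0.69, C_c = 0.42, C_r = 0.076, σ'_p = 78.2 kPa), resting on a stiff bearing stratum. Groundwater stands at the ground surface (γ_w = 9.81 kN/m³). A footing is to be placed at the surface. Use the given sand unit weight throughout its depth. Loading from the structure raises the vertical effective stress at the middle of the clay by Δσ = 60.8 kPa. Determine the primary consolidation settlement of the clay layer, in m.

Mid-depth of clay below the ground surface: z = 2.7 + 7/2 = 6.2 m.
Total vertical stress at mid-clay: σ_v = 18.8×2.7 + 17.7×3.5 = 112.71 kPa.
Pore pressure: u = 9.81×(6.2 − 0) = 60.822 kPa.
Initial effective stress: σ'_0 = σ_v − u = 112.71 − 60.822 = 51.888 kPa.
Final effective stress: σ'_f = 51.888 + 60.8 = 112.69 kPa.
σ'_f = 112.69 > σ'_p = 78.2 kPa, so the stress path crosses the preconsolidation pressure — recompression up to σ'_p, then virgin compression beyond:
S_c = H/(1+e₀)·[C_r·log₁₀(σ'_p/σ'_0) + C_c·log₁₀(σ'_f/σ'_p)]
    = 7/1.69 × [0.076×log₁₀(78.2/51.888) + 0.42×log₁₀(112.69/78.2)]
    = 4.142 × [0.013539 + 0.066645] = 0.3321 m

S_c ≈ 0.332 m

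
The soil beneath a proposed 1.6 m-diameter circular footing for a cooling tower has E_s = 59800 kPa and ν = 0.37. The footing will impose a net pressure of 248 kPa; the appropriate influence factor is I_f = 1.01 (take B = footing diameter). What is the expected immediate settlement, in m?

S_e ≈ 0.00578 m

Immediate (elastic) settlement: S_e = q·B·(1−ν²)/E_s · I_f.
S_e = 248 × 1.6 × (1 − 0.37²) / 59800 × 1.01
    = 248 × 1.6 × 0.8631 / 59800 × 1.01
    = 0.005784 m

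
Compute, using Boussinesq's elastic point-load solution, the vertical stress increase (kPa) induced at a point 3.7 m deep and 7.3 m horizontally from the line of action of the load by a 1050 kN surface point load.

Boussinesq vertical stress below a point load on an elastic half-space:
Δσ_z = 3P/(2πz²) · [1 + (r/z)²]^(−5/2)
r/z = 7.3/3.7 = 1.973; [1+(r/z)²]^(−5/2) = 0.018886.
Δσ_z = 3×1050/(2π×3.7²) × 0.018886 = 36.621 × 0.018886 = 0.6916 kPa

Δσ_z ≈ 0.692 kPa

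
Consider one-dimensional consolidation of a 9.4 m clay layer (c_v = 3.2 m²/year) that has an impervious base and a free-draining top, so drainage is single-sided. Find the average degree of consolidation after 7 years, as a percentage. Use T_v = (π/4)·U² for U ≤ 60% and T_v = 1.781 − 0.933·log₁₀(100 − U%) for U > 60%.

Drainage path length: H_d = H = 9.4 m (single drainage).
T_v = c_v·t/H_d² = 3.2×7/9.4² = 0.25351.
T_v = 0.25351 corresponds to the U ≤ 60% branch:
U = √(4T_v/π) = 0.5681

U ≈ 56.8 %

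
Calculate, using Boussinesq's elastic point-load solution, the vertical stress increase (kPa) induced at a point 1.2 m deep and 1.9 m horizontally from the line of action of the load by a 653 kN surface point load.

Δσ_z ≈ 9.4 kPa

Boussinesq vertical stress below a point load on an elastic half-space:
Δσ_z = 3P/(2πz²) · [1 + (r/z)²]^(−5/2)
r/z = 1.9/1.2 = 1.5833; [1+(r/z)²]^(−5/2) = 0.043419.
Δσ_z = 3×653/(2π×1.2²) × 0.043419 = 216.52 × 0.043419 = 9.401 kPa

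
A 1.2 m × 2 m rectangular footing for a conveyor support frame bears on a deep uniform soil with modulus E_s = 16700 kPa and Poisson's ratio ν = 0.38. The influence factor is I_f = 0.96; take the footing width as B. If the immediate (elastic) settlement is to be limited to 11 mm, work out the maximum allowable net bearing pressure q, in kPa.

S_e = q·B·(1−ν²)/E_s · I_f  ⇒  q = S_e·E_s / (B·(1−ν²)·I_f).
q = 0.011 × 16700 / (1.2 × 0.8556 × 0.96) = 186.4 kPa

q ≈ 186 kPa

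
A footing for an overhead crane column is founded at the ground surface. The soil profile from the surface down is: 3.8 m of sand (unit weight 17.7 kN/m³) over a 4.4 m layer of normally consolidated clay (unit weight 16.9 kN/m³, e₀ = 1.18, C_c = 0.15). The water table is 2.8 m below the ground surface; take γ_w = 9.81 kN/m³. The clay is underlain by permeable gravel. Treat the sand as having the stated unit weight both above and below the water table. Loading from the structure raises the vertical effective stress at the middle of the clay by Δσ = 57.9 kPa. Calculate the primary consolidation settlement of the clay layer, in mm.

Mid-depth of clay below the ground surface: z = 3.8 + 4.4/2 = 6 m.
Total vertical stress at mid-clay: σ_v = 17.7×3.8 + 16.9×2.2 = 104.44 kPa.
Pore pressure: u = 9.81×(6 − 2.8) = 31.392 kPa.
Initial effective stress: σ'_0 = σ_v − u = 104.44 − 31.392 = 73.048 kPa.
Final effective stress: σ'_f = σ'_0 + Δσ = 73.048 + 57.9 = 130.95 kPa.
Normally consolidated clay, so the full stress increment lies on the virgin compression line:
S_c = C_c·H/(1+e₀)·log₁₀(σ'_f/σ'_0) = 0.15×4.4/(1+1.18)×log₁₀(130.95/73.048)
    = 0.30275 × 0.2535 = 0.07675 m

S_c ≈ 76.7 mm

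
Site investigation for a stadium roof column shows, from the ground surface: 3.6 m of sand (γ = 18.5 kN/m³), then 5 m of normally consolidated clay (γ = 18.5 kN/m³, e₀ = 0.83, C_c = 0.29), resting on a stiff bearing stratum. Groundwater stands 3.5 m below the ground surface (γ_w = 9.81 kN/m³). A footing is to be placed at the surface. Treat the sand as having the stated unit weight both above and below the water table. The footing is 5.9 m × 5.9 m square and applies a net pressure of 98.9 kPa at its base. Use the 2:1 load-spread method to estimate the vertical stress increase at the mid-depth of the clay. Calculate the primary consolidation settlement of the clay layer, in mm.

S_c ≈ 83.3 mm

Mid-depth of clay below the ground surface: z = 3.6 + 5/2 = 6.1 m.
Total vertical stress at mid-clay: σ_v = 18.5×3.6 + 18.5×2.5 = 112.85 kPa.
Pore pressure: u = 9.81×(6.1 − 3.5) = 25.506 kPa.
Initial effective stress: σ'_0 = σ_v − u = 112.85 − 25.506 = 87.344 kPa.
Stress increase at mid-clay by the 2:1 spreading method:
Δσ = qBL/((B+z)(L+z)) = 98.9×5.9×5.9/((5.9+6.1)(5.9+6.1)) = 23.908 kPa
Final effective stress: σ'_f = σ'_0 + Δσ = 87.344 + 23.908 = 111.25 kPa.
Normally consolidated clay, so the full stress increment lies on the virgin compression line:
S_c = C_c·H/(1+e₀)·log₁₀(σ'_f/σ'_0) = 0.29×5/(1+0.83)×log₁₀(111.25/87.344)
    = 0.79235 × 0.10507 = 0.08325 m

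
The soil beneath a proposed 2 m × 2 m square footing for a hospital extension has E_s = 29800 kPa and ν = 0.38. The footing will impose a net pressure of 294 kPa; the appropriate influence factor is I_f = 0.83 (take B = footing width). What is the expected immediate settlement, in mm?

Immediate (elastic) settlement: S_e = q·B·(1−ν²)/E_s · I_f.
S_e = 294 × 2 × (1 − 0.38²) / 29800 × 0.83
    = 294 × 2 × 0.8556 / 29800 × 0.83
    = 0.01401 m = 14.01 mm

S_e ≈ 14 mm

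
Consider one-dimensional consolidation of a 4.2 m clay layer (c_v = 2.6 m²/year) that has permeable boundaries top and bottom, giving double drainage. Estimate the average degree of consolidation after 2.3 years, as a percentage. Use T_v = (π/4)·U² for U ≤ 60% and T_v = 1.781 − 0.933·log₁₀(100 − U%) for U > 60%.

Drainage path length: H_d = H/2 = 2.1 m (double drainage).
T_v = c_v·t/H_d² = 2.6×2.3/2.1² = 1.356.
T_v = 1.356 corresponds to the U > 60% branch:
U = 1 − 10^((1.781 − T_v)/0.933)/100 = 0.9715

U ≈ 97.1 %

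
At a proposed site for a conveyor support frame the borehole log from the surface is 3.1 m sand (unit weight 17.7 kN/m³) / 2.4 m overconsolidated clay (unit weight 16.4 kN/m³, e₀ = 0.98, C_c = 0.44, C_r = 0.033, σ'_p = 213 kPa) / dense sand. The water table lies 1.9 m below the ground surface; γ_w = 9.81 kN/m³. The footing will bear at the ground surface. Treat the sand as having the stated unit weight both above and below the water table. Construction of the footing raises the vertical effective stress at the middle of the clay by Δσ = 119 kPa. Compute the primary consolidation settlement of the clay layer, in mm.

Mid-depth of clay below the ground surface: z = 3.1 + 2.4/2 = 4.3 m.
Total vertical stress at mid-clay: σ_v = 17.7×3.1 + 16.4×1.2 = 74.55 kPa.
Pore pressure: u = 9.81×(4.3 − 1.9) = 23.544 kPa.
Initial effective stress: σ'_0 = σ_v − u = 74.55 − 23.544 = 51.006 kPa.
Final effective stress: σ'_f = 51.006 + 119 = 170.01 kPa.
σ'_f = 170.01 ≤ σ'_p = 213 kPa, so the clay remains overconsolidated and only the recompression index applies:
S_c = C_r·H/(1+e₀)·log₁₀(σ'_f/σ'_0) = 0.033×2.4/1.98×log₁₀(170.01/51.006)
    = 0.039999 × 0.52285 = 0.02091 m

S_c ≈ 20.9 mm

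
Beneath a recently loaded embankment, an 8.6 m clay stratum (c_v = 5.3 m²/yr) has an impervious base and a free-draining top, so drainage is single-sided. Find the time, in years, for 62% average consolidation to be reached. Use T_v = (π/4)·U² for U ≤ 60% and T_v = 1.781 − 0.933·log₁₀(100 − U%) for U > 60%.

t ≈ 4.28 years

Drainage path length: H_d = H = 8.6 m (single drainage).
U > 60%: T_v = 1.781 − 0.933·log₁₀(100 − 62) = 0.30706.
t = T_v·H_d²/c_v = 0.30706×8.6²/5.3 = 4.285 years.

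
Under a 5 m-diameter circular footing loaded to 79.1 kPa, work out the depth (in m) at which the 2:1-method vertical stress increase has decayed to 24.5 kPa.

z ≈ 3.98 m

2:1 spreading — at depth z the loaded area has grown by z in each plan dimension:
qD²/(D+z)² = Δσ_z ⇒ z = D(√(q/Δσ_z) − 1) = 5×(√(79.1/24.5) − 1) = 3.984 m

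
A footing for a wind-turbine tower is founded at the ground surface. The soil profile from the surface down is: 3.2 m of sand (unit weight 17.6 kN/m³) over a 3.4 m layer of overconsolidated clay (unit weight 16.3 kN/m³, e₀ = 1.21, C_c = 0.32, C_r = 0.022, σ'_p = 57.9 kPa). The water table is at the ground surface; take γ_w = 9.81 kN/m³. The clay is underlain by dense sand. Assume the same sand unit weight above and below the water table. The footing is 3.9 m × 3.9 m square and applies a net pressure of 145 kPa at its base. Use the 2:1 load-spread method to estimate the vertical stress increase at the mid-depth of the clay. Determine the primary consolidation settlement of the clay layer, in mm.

S_c ≈ 29.9 mm

Mid-depth of clay below the ground surface: z = 3.2 + 3.4/2 = 4.9 m.
Total vertical stress at mid-clay: σ_v = 17.6×3.2 + 16.3×1.7 = 84.03 kPa.
Pore pressure: u = 9.81×(4.9 − 0) = 48.069 kPa.
Initial effective stress: σ'_0 = σ_v − u = 84.03 − 48.069 = 35.961 kPa.
Stress increase at mid-clay by the 2:1 spreading method:
Δσ = qBL/((B+z)(L+z)) = 145×3.9×3.9/((3.9+4.9)(3.9+4.9)) = 28.479 kPa
Final effective stress: σ'_f = 35.961 + 28.479 = 64.44 kPa.
σ'_f = 64.44 > σ'_p = 57.9 kPa, so the stress path crosses the preconsolidation pressure — recompression up to σ'_p, then virgin compression beyond:
S_c = H/(1+e₀)·[C_r·log₁₀(σ'_p/σ'_0) + C_c·log₁₀(σ'_f/σ'_p)]
    = 3.4/2.21 × [0.022×log₁₀(57.9/35.961) + 0.32×log₁₀(64.44/57.9)]
    = 1.5385 × [0.0045506 + 0.014873] = 0.02988 m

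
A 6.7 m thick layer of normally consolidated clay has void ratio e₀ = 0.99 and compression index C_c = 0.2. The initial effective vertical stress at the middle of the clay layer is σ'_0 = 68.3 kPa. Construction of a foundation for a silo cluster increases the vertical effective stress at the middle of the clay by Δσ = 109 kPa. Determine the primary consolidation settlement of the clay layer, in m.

S_c ≈ 0.279 m

Final effective stress: σ'_f = σ'_0 + Δσ = 68.3 + 109 = 177.3 kPa.
Normally consolidated clay, so the full stress increment lies on the virgin compression line:
S_c = C_c·H/(1+e₀)·log₁₀(σ'_f/σ'_0) = 0.2×6.7/(1+0.99)×log₁₀(177.3/68.3)
    = 0.67337 × 0.41429 = 0.279 m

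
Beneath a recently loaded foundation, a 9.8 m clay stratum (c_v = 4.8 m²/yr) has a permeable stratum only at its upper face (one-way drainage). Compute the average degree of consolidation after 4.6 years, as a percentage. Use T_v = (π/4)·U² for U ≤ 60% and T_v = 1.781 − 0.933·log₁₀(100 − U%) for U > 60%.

Drainage path length: H_d = H = 9.8 m (single drainage).
T_v = c_v·t/H_d² = 4.8×4.6/9.8² = 0.2299.
T_v = 0.2299 corresponds to the U ≤ 60% branch:
U = √(4T_v/π) = 0.541

U ≈ 54.1 %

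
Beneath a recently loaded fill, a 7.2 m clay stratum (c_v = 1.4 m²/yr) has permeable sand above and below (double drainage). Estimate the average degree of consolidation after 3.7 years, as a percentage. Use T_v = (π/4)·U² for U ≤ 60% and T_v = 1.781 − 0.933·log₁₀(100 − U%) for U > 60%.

Drainage path length: H_d = H/2 = 3.6 m (double drainage).
T_v = c_v·t/H_d² = 1.4×3.7/3.6² = 0.39969.
T_v = 0.39969 corresponds to the U > 60% branch:
U = 1 − 10^((1.781 − T_v)/0.933)/100 = 0.6977

U ≈ 69.8 %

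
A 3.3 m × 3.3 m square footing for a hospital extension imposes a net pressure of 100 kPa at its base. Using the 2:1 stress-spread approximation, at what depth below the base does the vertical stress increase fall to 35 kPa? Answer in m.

z ≈ 2.28 m

2:1 spreading — at depth z the loaded area has grown by z in each plan dimension:
qB²/(B+z)² = Δσ_z ⇒ z = B(√(q/Δσ_z) − 1) = 3.3×(√(100/35) − 1) = 2.278 m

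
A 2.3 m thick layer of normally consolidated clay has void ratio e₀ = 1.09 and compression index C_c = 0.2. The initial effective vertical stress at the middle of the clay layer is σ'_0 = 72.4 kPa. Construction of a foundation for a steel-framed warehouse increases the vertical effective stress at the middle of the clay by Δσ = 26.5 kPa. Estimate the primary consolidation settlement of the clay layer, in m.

Final effective stress: σ'_f = σ'_0 + Δσ = 72.4 + 26.5 = 98.9 kPa.
Normally consolidated clay, so the full stress increment lies on the virgin compression line:
S_c = C_c·H/(1+e₀)·log₁₀(σ'_f/σ'_0) = 0.2×2.3/(1+1.09)×log₁₀(98.9/72.4)
    = 0.2201 × 0.13546 = 0.02981 m

S_c ≈ 0.0298 m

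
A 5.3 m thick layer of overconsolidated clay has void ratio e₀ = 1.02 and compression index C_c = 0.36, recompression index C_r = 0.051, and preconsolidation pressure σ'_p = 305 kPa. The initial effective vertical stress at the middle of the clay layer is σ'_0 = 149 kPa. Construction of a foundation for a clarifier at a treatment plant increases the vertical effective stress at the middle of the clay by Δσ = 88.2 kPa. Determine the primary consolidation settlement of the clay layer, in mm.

Final effective stress: σ'_f = 149 + 88.2 = 237.2 kPa.
σ'_f = 237.2 ≤ σ'_p = 305 kPa, so the clay remains overconsolidated and only the recompression index applies:
S_c = C_r·H/(1+e₀)·log₁₀(σ'_f/σ'_0) = 0.051×5.3/2.02×log₁₀(237.2/149)
    = 0.13381 × 0.20193 = 0.02702 m

S_c ≈ 27 mm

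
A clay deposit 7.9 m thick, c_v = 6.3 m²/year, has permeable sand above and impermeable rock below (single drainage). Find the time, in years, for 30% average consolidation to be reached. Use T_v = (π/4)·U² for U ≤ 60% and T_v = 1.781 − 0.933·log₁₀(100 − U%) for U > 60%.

t ≈ 0.7 years

Drainage path length: H_d = H = 7.9 m (single drainage).
U ≤ 60%: T_v = (π/4)·U² = (π/4)×0.3² = 0.070686.
t = T_v·H_d²/c_v = 0.070686×7.9²/6.3 = 0.7002 years.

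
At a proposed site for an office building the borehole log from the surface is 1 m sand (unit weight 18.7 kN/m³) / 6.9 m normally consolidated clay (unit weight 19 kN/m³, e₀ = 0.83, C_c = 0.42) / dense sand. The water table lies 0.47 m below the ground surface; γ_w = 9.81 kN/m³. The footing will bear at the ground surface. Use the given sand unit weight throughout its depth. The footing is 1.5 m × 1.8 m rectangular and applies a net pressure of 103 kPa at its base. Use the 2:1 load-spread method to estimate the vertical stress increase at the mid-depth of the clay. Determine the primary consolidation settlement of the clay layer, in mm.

Mid-depth of clay below the ground surface: z = 1 + 6.9/2 = 4.45 m.
Total vertical stress at mid-clay: σ_v = 18.7×1 + 19×3.45 = 84.25 kPa.
Pore pressure: u = 9.81×(4.45 − 0.47) = 39.044 kPa.
Initial effective stress: σ'_0 = σ_v − u = 84.25 − 39.044 = 45.206 kPa.
Stress increase at mid-clay by the 2:1 spreading method:
Δσ = qBL/((B+z)(L+z)) = 103×1.5×1.8/((1.5+4.45)(1.8+4.45)) = 7.4783 kPa
Final effective stress: σ'_f = σ'_0 + Δσ = 45.206 + 7.4783 = 52.684 kPa.
Normally consolidated clay, so the full stress increment lies on the virgin compression line:
S_c = C_c·H/(1+e₀)·log₁₀(σ'_f/σ'_0) = 0.42×6.9/(1+0.83)×log₁₀(52.684/45.206)
    = 1.5836 × 0.066483 = 0.1053 m

S_c ≈ 105 mm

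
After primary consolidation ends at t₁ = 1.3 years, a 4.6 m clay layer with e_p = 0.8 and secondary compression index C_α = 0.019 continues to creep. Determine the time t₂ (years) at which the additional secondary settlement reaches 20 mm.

t₂ ≈ 3.36 years

S_s = C_α·H/(1+e_p)·log₁₀(t₂/t₁) ⇒ log₁₀(t₂/t₁) = S_s·(1+e_p)/(C_α·H).
log₁₀(t₂/t₁) = 0.02 × (1+0.8) / (0.019×4.6) = 0.4119
t₂ = t₁ × 10^0.4119 = 1.3 × 2.582 = 3.356 years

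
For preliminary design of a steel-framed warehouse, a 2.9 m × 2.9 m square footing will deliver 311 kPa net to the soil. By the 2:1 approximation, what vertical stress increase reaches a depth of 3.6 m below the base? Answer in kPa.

By the 2:1 method the load spreads at 1 horizontal : 2 vertical, so at depth z the loaded area has grown by z in each plan dimension:
Δσ = qBL/((B+z)(L+z)) = 311×2.9×2.9/((2.9+3.6)(2.9+3.6)) = 61.906 kPa

Δσ_z ≈ 61.9 kPa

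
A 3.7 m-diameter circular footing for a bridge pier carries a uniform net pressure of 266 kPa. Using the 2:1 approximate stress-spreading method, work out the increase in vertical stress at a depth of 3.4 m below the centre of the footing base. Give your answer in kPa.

Δσ_z ≈ 72.2 kPa

By the 2:1 method the load spreads at 1 horizontal : 2 vertical, so at depth z the loaded area has grown by z in each plan dimension:
Δσ ≈ qD²/(D+z)² = 266×3.7²/(3.7+3.4)² = 72.238 kPa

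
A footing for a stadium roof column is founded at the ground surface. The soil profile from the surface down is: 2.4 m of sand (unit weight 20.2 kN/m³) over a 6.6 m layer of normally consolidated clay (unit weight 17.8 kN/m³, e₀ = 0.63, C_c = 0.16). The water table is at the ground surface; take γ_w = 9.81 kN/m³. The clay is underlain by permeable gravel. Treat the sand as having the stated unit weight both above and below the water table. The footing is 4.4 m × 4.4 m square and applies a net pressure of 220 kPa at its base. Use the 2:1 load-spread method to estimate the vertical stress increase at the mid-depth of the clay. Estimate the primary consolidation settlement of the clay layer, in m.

Mid-depth of clay below the ground surface: z = 2.4 + 6.6/2 = 5.7 m.
Total vertical stress at mid-clay: σ_v = 20.2×2.4 + 17.8×3.3 = 107.22 kPa.
Pore pressure: u = 9.81×(5.7 − 0) = 55.917 kPa.
Initial effective stress: σ'_0 = σ_v − u = 107.22 − 55.917 = 51.303 kPa.
Stress increase at mid-clay by the 2:1 spreading method:
Δσ = qBL/((B+z)(L+z)) = 220×4.4×4.4/((4.4+5.7)(4.4+5.7)) = 41.753 kPa
Final effective stress: σ'_f = σ'_0 + Δσ = 51.303 + 41.753 = 93.056 kPa.
Normally consolidated clay, so the full stress increment lies on the virgin compression line:
S_c = C_c·H/(1+e₀)·log₁₀(σ'_f/σ'_0) = 0.16×6.6/(1+0.63)×log₁₀(93.056/51.303)
    = 0.64785 × 0.2586 = 0.1675 m

S_c ≈ 0.168 m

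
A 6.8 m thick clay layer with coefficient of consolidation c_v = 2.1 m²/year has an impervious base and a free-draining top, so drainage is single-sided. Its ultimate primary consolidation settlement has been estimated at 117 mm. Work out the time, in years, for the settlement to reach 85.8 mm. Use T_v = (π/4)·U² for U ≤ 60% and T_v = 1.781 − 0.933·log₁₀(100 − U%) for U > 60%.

t ≈ 9.92 years

Drainage path length: H_d = H = 6.8 m (single drainage).
U = S(t)/S_ult = 85.8/117 = 0.7333.
U > 60%: T_v = 1.781 − 0.933·log₁₀(100 − 73.333) = 0.45057.
t = T_v·H_d²/c_v = 0.45057×6.8²/2.1 = 9.921 years.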